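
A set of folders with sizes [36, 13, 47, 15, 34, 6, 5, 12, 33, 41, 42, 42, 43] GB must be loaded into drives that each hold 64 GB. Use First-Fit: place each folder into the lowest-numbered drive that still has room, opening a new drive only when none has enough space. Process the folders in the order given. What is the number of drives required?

8

36 GB → drive 1 (remaining 28 GB)
13 GB → drive 1 (remaining 15 GB)
47 GB → drive 2 (remaining 17 GB)
15 GB → drive 1 (remaining 0 GB)
34 GB → drive 3 (remaining 30 GB)
6 GB → drive 2 (remaining 11 GB)
5 GB → drive 2 (remaining 6 GB)
12 GB → drive 3 (remaining 18 GB)
33 GB → drive 4 (remaining 31 GB)
41 GB → drive 5 (remaining 23 GB)
42 GB → drive 6 (remaining 22 GB)
42 GB → drive 7 (remaining 22 GB)
43 GB → drive 8 (remaining 21 GB)
Final drives: [36,13,15] [47,6,5] [34,12] [33] [41] [42] [42] [43].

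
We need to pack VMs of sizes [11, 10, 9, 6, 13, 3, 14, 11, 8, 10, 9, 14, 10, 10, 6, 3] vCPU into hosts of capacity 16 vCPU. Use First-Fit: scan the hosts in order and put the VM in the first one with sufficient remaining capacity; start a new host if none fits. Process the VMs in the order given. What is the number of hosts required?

12 hosts

11 vCPU → host 1 (remaining 5 vCPU)
10 vCPU → host 2 (remaining 6 vCPU)
9 vCPU → host 3 (remaining 7 vCPU)
6 vCPU → host 2 (remaining 0 vCPU)
13 vCPU → host 4 (remaining 3 vCPU)
3 vCPU → host 1 (remaining 2 vCPU)
14 vCPU → host 5 (remaining 2 vCPU)
11 vCPU → host 6 (remaining 5 vCPU)
8 vCPU → host 7 (remaining 8 vCPU)
10 vCPU → host 8 (remaining 6 vCPU)
9 vCPU → host 9 (remaining 7 vCPU)
14 vCPU → host 10 (remaining 2 vCPU)
10 vCPU → host 11 (remaining 6 vCPU)
10 vCPU → host 12 (remaining 6 vCPU)
6 vCPU → host 3 (remaining 1 vCPU)
3 vCPU → host 4 (remaining 0 vCPU)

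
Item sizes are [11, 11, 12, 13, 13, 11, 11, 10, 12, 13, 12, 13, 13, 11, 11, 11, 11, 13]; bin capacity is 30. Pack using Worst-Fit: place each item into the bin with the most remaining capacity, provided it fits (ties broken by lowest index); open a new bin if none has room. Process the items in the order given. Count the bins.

9 bins

Put 11 in bin 1; 19 remain.
Put 11 in bin 1; 8 remain.
Put 12 in bin 2; 18 remain.
Put 13 in bin 2; 5 remain.
Put 13 in bin 3; 17 remain.
Put 11 in bin 3; 6 remain.
Put 11 in bin 4; 19 remain.
Put 10 in bin 4; 9 remain.
Put 12 in bin 5; 18 remain.
Put 13 in bin 5; 5 remain.
Put 12 in bin 6; 18 remain.
Put 13 in bin 6; 5 remain.
Put 13 in bin 7; 17 remain.
Put 11 in bin 7; 6 remain.
Put 11 in bin 8; 19 remain.
Put 11 in bin 8; 8 remain.
Put 11 in bin 9; 19 remain.
Put 13 in bin 9; 6 remain.
Final bins: [11,11] [12,13] [13,11] [11,10] [12,13] [12,13] [13,11] [11,11] [11,13].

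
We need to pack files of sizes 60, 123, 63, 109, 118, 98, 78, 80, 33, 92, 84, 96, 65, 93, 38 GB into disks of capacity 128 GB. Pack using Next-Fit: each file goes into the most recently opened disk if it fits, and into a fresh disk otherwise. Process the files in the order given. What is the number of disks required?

Put 60 GB in disk 1; 68 GB remain.
Put 123 GB in disk 2; 5 GB remain.
Put 63 GB in disk 3; 65 GB remain.
Put 109 GB in disk 4; 19 GB remain.
Put 118 GB in disk 5; 10 GB remain.
Put 98 GB in disk 6; 30 GB remain.
Put 78 GB in disk 7; 50 GB remain.
Put 80 GB in disk 8; 48 GB remain.
Put 33 GB in disk 8; 15 GB remain.
Put 92 GB in disk 9; 36 GB remain.
Put 84 GB in disk 10; 44 GB remain.
Put 96 GB in disk 11; 32 GB remain.
Put 65 GB in disk 12; 63 GB remain.
Put 93 GB in disk 13; 35 GB remain.
Put 38 GB in disk 14; 90 GB remain.
Final disks: [60] [123] [63] [109] [118] [98] [78] [80,33] [92] [84] [96] [65] [93] [38].

14 disks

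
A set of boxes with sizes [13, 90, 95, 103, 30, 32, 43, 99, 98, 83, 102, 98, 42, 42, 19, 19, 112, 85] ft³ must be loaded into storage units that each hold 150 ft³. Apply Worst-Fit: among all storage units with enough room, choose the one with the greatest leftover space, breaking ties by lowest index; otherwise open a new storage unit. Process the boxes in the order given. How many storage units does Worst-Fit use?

storage unit 1: place 13 ft³, 137 ft³ left
storage unit 1: place 90 ft³, 47 ft³ left
storage unit 2: place 95 ft³, 55 ft³ left
storage unit 3: place 103 ft³, 47 ft³ left
storage unit 2: place 30 ft³, 25 ft³ left
storage unit 1: place 32 ft³, 15 ft³ left
storage unit 3: place 43 ft³, 4 ft³ left
storage unit 4: place 99 ft³, 51 ft³ left
storage unit 5: place 98 ft³, 52 ft³ left
storage unit 6: place 83 ft³, 67 ft³ left
storage unit 7: place 102 ft³, 48 ft³ left
storage unit 8: place 98 ft³, 52 ft³ left
storage unit 6: place 42 ft³, 25 ft³ left
storage unit 5: place 42 ft³, 10 ft³ left
storage unit 8: place 19 ft³, 33 ft³ left
storage unit 4: place 19 ft³, 32 ft³ left
storage unit 9: place 112 ft³, 38 ft³ left
storage unit 10: place 85 ft³, 65 ft³ left
Final storage units: [13,90,32] [95,30] [103,43] [99,19] [98,42] [83,42] [102] [98,19] [112] [85].

10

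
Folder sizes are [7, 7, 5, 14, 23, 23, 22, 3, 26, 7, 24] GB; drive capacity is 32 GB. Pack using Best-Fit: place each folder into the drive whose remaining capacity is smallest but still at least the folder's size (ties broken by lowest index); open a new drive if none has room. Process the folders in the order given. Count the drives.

7 drives

7 GB → drive 1 (remaining 25 GB)
7 GB → drive 1 (remaining 18 GB)
5 GB → drive 1 (remaining 13 GB)
14 GB → drive 2 (remaining 18 GB)
23 GB → drive 3 (remaining 9 GB)
23 GB → drive 4 (remaining 9 GB)
22 GB → drive 5 (remaining 10 GB)
3 GB → drive 3 (remaining 6 GB)
26 GB → drive 6 (remaining 6 GB)
7 GB → drive 4 (remaining 2 GB)
24 GB → drive 7 (remaining 8 GB)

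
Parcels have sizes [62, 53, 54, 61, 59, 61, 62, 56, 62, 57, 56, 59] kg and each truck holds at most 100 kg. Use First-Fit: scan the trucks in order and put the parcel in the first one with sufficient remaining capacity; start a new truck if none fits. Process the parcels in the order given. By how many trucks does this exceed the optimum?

First-Fit: [62] [53] [54] [61] [59] [61] [62] [56] [62] [57] [56] [59] → 12 trucks.
12 parcels exceed 50 kg (half the capacity), and no two of those can share a truck, so at least 12 trucks are needed.
So 12 is already optimal.

0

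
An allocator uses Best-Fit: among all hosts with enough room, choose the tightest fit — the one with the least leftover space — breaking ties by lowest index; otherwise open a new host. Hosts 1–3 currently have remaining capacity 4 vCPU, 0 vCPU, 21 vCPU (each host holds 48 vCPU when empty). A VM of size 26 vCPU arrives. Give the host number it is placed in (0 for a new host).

0

No host has ≥ 26 vCPU free, so a new host is opened.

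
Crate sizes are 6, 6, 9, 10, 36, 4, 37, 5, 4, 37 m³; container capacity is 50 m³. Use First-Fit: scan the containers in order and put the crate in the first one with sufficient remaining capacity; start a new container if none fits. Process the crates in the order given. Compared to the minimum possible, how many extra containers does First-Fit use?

0

First-Fit: [6,6,9,10,4,5,4] [36] [37] [37] → 4 containers.
Total size 154 m³; any packing needs at least ⌈154/50⌉ = 4 containers.
So 4 is already optimal.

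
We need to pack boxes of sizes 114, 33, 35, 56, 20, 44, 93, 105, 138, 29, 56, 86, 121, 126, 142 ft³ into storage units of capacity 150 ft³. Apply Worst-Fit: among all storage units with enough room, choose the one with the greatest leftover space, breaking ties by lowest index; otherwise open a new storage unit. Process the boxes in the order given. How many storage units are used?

9

114 ft³ → storage unit 1 (remaining 36 ft³)
33 ft³ → storage unit 1 (remaining 3 ft³)
35 ft³ → storage unit 2 (remaining 115 ft³)
56 ft³ → storage unit 2 (remaining 59 ft³)
20 ft³ → storage unit 2 (remaining 39 ft³)
44 ft³ → storage unit 3 (remaining 106 ft³)
93 ft³ → storage unit 3 (remaining 13 ft³)
105 ft³ → storage unit 4 (remaining 45 ft³)
138 ft³ → storage unit 5 (remaining 12 ft³)
29 ft³ → storage unit 4 (remaining 16 ft³)
56 ft³ → storage unit 6 (remaining 94 ft³)
86 ft³ → storage unit 6 (remaining 8 ft³)
121 ft³ → storage unit 7 (remaining 29 ft³)
126 ft³ → storage unit 8 (remaining 24 ft³)
142 ft³ → storage unit 9 (remaining 8 ft³)
Final storage units: [114,33] [35,56,20] [44,93] [105,29] [138] [56,86] [121] [126] [142].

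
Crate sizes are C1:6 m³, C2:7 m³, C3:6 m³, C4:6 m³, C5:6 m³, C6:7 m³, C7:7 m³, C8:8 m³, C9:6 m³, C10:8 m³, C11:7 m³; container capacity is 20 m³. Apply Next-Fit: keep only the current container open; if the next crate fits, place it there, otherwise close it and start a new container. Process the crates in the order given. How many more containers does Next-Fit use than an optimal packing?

1

Next-Fit: [6,7,6] [6,6,7] [7,8] [6,8] [7] → 5 containers.
Total size 74 m³; any packing needs at least ⌈74/20⌉ = 4 containers.
An optimal packing achieves that bound: [8,8] [7,7,6] [7,7,6] [6,6,6] → 4 containers.
Excess: 5 − 4 = 1.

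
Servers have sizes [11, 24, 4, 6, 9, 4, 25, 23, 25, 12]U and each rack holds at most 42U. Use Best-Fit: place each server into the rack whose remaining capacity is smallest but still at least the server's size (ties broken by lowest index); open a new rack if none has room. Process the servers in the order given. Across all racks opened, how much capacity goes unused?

25

Put 11U in rack 1; 31U remain.
Put 24U in rack 1; 7U remain.
Put 4U in rack 1; 3U remain.
Put 6U in rack 2; 36U remain.
Put 9U in rack 2; 27U remain.
Put 4U in rack 2; 23U remain.
Put 25U in rack 3; 17U remain.
Put 23U in rack 2; 0U remain.
Put 25U in rack 4; 17U remain.
Put 12U in rack 3; 5U remain.
4 racks × 42U = 168U; used 143U; unused 25U.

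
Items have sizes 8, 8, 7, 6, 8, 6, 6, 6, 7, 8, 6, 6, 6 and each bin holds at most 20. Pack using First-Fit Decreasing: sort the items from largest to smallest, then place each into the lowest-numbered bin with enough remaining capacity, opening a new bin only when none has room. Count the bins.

Sorted descending: 8, 8, 8, 8, 7, 7, 6, 6, 6, 6, 6, 6, 6.
8 → bin 1 (remaining 12)
8 → bin 1 (remaining 4)
8 → bin 2 (remaining 12)
8 → bin 2 (remaining 4)
7 → bin 3 (remaining 13)
7 → bin 3 (remaining 6)
6 → bin 3 (remaining 0)
6 → bin 4 (remaining 14)
6 → bin 4 (remaining 8)
6 → bin 4 (remaining 2)
6 → bin 5 (remaining 14)
6 → bin 5 (remaining 8)
6 → bin 5 (remaining 2)

5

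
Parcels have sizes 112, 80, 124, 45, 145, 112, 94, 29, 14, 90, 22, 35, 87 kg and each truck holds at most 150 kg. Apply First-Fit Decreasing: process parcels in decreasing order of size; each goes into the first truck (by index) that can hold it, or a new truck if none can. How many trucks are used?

Sorted descending: 145, 124, 112, 112, 94, 90, 87, 80, 45, 35, 29, 22, 14.
145 kg → truck 1 (remaining 5 kg)
124 kg → truck 2 (remaining 26 kg)
112 kg → truck 3 (remaining 38 kg)
112 kg → truck 4 (remaining 38 kg)
94 kg → truck 5 (remaining 56 kg)
90 kg → truck 6 (remaining 60 kg)
87 kg → truck 7 (remaining 63 kg)
80 kg → truck 8 (remaining 70 kg)
45 kg → truck 5 (remaining 11 kg)
35 kg → truck 3 (remaining 3 kg)
29 kg → truck 4 (remaining 9 kg)
22 kg → truck 2 (remaining 4 kg)
14 kg → truck 6 (remaining 46 kg)

8 trucks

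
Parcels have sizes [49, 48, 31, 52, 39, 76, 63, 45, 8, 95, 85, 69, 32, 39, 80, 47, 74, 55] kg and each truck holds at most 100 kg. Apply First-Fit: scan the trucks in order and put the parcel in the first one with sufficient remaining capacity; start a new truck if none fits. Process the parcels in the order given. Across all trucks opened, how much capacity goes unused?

49 kg → truck 1 (remaining 51 kg)
48 kg → truck 1 (remaining 3 kg)
31 kg → truck 2 (remaining 69 kg)
52 kg → truck 2 (remaining 17 kg)
39 kg → truck 3 (remaining 61 kg)
76 kg → truck 4 (remaining 24 kg)
63 kg → truck 5 (remaining 37 kg)
45 kg → truck 3 (remaining 16 kg)
8 kg → truck 2 (remaining 9 kg)
95 kg → truck 6 (remaining 5 kg)
85 kg → truck 7 (remaining 15 kg)
69 kg → truck 8 (remaining 31 kg)
32 kg → truck 5 (remaining 5 kg)
39 kg → truck 9 (remaining 61 kg)
80 kg → truck 10 (remaining 20 kg)
47 kg → truck 9 (remaining 14 kg)
74 kg → truck 11 (remaining 26 kg)
55 kg → truck 12 (remaining 45 kg)
12 trucks × 100 kg = 1200 kg; used 987 kg; unused 213 kg.

213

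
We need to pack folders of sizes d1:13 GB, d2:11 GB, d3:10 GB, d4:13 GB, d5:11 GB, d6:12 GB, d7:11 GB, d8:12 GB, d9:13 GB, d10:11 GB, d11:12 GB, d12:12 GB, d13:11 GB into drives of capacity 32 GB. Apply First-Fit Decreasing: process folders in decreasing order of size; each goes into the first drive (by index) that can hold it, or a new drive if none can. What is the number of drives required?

6

Sorted descending: 13, 13, 13, 12, 12, 12, 12, 11, 11, 11, 11, 11, 10.
13 GB → drive 1 (remaining 19 GB)
13 GB → drive 1 (remaining 6 GB)
13 GB → drive 2 (remaining 19 GB)
12 GB → drive 2 (remaining 7 GB)
12 GB → drive 3 (remaining 20 GB)
12 GB → drive 3 (remaining 8 GB)
12 GB → drive 4 (remaining 20 GB)
11 GB → drive 4 (remaining 9 GB)
11 GB → drive 5 (remaining 21 GB)
11 GB → drive 5 (remaining 10 GB)
11 GB → drive 6 (remaining 21 GB)
11 GB → drive 6 (remaining 10 GB)
10 GB → drive 5 (remaining 0 GB)
Final drives: [13,13] [13,12] [12,12] [12,11] [11,11,10] [11,11].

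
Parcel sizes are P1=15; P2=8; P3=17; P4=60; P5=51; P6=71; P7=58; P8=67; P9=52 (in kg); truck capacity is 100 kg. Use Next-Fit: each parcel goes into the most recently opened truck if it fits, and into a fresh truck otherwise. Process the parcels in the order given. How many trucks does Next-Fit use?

Put P1 (15 kg) in truck 1; 85 kg remain.
Put P2 (8 kg) in truck 1; 77 kg remain.
Put P3 (17 kg) in truck 1; 60 kg remain.
Put P4 (60 kg) in truck 1; 0 kg remain.
Put P5 (51 kg) in truck 2; 49 kg remain.
Put P6 (71 kg) in truck 3; 29 kg remain.
Put P7 (58 kg) in truck 4; 42 kg remain.
Put P8 (67 kg) in truck 5; 33 kg remain.
Put P9 (52 kg) in truck 6; 48 kg remain.
Final trucks: [15,8,17,60] [51] [71] [58] [67] [52].

6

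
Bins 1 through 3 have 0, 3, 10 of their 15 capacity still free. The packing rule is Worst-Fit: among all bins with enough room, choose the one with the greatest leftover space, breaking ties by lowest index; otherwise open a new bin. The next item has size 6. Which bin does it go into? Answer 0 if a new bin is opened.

3

Bins with room: bin 3 (10).
Most room is bin 3 with 10 free.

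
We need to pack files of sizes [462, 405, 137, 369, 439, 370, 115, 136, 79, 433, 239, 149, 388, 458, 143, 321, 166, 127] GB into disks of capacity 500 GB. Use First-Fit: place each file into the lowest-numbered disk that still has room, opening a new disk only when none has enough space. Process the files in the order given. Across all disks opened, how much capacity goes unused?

462 GB → disk 1 (remaining 38 GB)
405 GB → disk 2 (remaining 95 GB)
137 GB → disk 3 (remaining 363 GB)
369 GB → disk 4 (remaining 131 GB)
439 GB → disk 5 (remaining 61 GB)
370 GB → disk 6 (remaining 130 GB)
115 GB → disk 3 (remaining 248 GB)
136 GB → disk 3 (remaining 112 GB)
79 GB → disk 2 (remaining 16 GB)
433 GB → disk 7 (remaining 67 GB)
239 GB → disk 8 (remaining 261 GB)
149 GB → disk 8 (remaining 112 GB)
388 GB → disk 9 (remaining 112 GB)
458 GB → disk 10 (remaining 42 GB)
143 GB → disk 11 (remaining 357 GB)
321 GB → disk 11 (remaining 36 GB)
166 GB → disk 12 (remaining 334 GB)
127 GB → disk 4 (remaining 4 GB)
12 disks × 500 GB = 6000 GB; used 4936 GB; unused 1064 GB.

1064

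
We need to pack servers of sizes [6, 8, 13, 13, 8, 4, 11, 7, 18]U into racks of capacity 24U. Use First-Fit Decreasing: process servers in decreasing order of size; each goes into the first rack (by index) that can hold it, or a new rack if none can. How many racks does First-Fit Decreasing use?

4

Sorted descending: 18, 13, 13, 11, 8, 8, 7, 6, 4.
Put 18U in rack 1; 6U remain.
Put 13U in rack 2; 11U remain.
Put 13U in rack 3; 11U remain.
Put 11U in rack 2; 0U remain.
Put 8U in rack 3; 3U remain.
Put 8U in rack 4; 16U remain.
Put 7U in rack 4; 9U remain.
Put 6U in rack 1; 0U remain.
Put 4U in rack 4; 5U remain.
Final racks: [18,6] [13,11] [13,8] [8,7,4].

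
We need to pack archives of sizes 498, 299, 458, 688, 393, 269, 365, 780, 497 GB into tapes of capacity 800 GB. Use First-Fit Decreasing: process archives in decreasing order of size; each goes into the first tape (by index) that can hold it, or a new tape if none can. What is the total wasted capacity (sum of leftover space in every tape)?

553

Sorted descending: 780, 688, 498, 497, 458, 393, 365, 299, 269.
780 GB → tape 1 (remaining 20 GB)
688 GB → tape 2 (remaining 112 GB)
498 GB → tape 3 (remaining 302 GB)
497 GB → tape 4 (remaining 303 GB)
458 GB → tape 5 (remaining 342 GB)
393 GB → tape 6 (remaining 407 GB)
365 GB → tape 6 (remaining 42 GB)
299 GB → tape 3 (remaining 3 GB)
269 GB → tape 4 (remaining 34 GB)
6 tapes × 800 GB = 4800 GB; used 4247 GB; unused 553 GB.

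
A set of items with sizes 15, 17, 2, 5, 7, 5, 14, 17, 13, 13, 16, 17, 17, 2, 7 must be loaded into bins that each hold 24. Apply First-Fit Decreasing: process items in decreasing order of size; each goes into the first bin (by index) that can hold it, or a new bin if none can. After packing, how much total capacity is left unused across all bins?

Sorted descending: 17, 17, 17, 17, 16, 15, 14, 13, 13, 7, 7, 5, 5, 2, 2.
bin 1: place 17, 7 left
bin 2: place 17, 7 left
bin 3: place 17, 7 left
bin 4: place 17, 7 left
bin 5: place 16, 8 left
bin 6: place 15, 9 left
bin 7: place 14, 10 left
bin 8: place 13, 11 left
bin 9: place 13, 11 left
bin 1: place 7, 0 left
bin 2: place 7, 0 left
bin 3: place 5, 2 left
bin 4: place 5, 2 left
bin 3: place 2, 0 left
bin 4: place 2, 0 left
9 bins × 24 = 216; used 167; unused 49.

49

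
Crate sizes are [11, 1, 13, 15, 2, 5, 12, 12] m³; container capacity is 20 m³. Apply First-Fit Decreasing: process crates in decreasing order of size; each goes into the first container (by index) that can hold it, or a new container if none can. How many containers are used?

5

Sorted descending: 15, 13, 12, 12, 11, 5, 2, 1.
container 1: place 15 m³, 5 m³ left
container 2: place 13 m³, 7 m³ left
container 3: place 12 m³, 8 m³ left
container 4: place 12 m³, 8 m³ left
container 5: place 11 m³, 9 m³ left
container 1: place 5 m³, 0 m³ left
container 2: place 2 m³, 5 m³ left
container 2: place 1 m³, 4 m³ left
Final containers: [15,5] [13,2,1] [12] [12] [11].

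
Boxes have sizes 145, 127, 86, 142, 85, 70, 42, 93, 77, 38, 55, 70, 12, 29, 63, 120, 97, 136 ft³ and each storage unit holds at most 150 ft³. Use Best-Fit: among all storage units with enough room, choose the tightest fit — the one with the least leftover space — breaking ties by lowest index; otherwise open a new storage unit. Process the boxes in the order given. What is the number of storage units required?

12

storage unit 1: place 145 ft³, 5 ft³ left
storage unit 2: place 127 ft³, 23 ft³ left
storage unit 3: place 86 ft³, 64 ft³ left
storage unit 4: place 142 ft³, 8 ft³ left
storage unit 5: place 85 ft³, 65 ft³ left
storage unit 6: place 70 ft³, 80 ft³ left
storage unit 3: place 42 ft³, 22 ft³ left
storage unit 7: place 93 ft³, 57 ft³ left
storage unit 6: place 77 ft³, 3 ft³ left
storage unit 7: place 38 ft³, 19 ft³ left
storage unit 5: place 55 ft³, 10 ft³ left
storage unit 8: place 70 ft³, 80 ft³ left
storage unit 7: place 12 ft³, 7 ft³ left
storage unit 8: place 29 ft³, 51 ft³ left
storage unit 9: place 63 ft³, 87 ft³ left
storage unit 10: place 120 ft³, 30 ft³ left
storage unit 11: place 97 ft³, 53 ft³ left
storage unit 12: place 136 ft³, 14 ft³ left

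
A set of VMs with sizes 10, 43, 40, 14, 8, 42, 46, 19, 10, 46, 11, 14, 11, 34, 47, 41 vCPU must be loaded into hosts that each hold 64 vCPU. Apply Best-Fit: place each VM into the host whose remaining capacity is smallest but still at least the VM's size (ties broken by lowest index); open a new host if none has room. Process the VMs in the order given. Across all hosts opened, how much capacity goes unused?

76

Put 10 vCPU in host 1; 54 vCPU remain.
Put 43 vCPU in host 1; 11 vCPU remain.
Put 40 vCPU in host 2; 24 vCPU remain.
Put 14 vCPU in host 2; 10 vCPU remain.
Put 8 vCPU in host 2; 2 vCPU remain.
Put 42 vCPU in host 3; 22 vCPU remain.
Put 46 vCPU in host 4; 18 vCPU remain.
Put 19 vCPU in host 3; 3 vCPU remain.
Put 10 vCPU in host 1; 1 vCPU remain.
Put 46 vCPU in host 5; 18 vCPU remain.
Put 11 vCPU in host 4; 7 vCPU remain.
Put 14 vCPU in host 5; 4 vCPU remain.
Put 11 vCPU in host 6; 53 vCPU remain.
Put 34 vCPU in host 6; 19 vCPU remain.
Put 47 vCPU in host 7; 17 vCPU remain.
Put 41 vCPU in host 8; 23 vCPU remain.
8 hosts × 64 vCPU = 512 vCPU; used 436 vCPU; unused 76 vCPU.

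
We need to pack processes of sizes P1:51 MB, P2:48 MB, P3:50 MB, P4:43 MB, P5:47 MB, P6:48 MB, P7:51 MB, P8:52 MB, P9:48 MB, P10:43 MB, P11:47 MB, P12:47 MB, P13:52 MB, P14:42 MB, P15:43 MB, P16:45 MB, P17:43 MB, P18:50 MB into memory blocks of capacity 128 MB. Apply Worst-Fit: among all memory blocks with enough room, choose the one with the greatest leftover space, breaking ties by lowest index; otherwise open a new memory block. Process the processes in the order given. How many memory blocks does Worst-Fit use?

Put P1 (51 MB) in memory block 1; 77 MB remain.
Put P2 (48 MB) in memory block 1; 29 MB remain.
Put P3 (50 MB) in memory block 2; 78 MB remain.
Put P4 (43 MB) in memory block 2; 35 MB remain.
Put P5 (47 MB) in memory block 3; 81 MB remain.
Put P6 (48 MB) in memory block 3; 33 MB remain.
Put P7 (51 MB) in memory block 4; 77 MB remain.
Put P8 (52 MB) in memory block 4; 25 MB remain.
Put P9 (48 MB) in memory block 5; 80 MB remain.
Put P10 (43 MB) in memory block 5; 37 MB remain.
Put P11 (47 MB) in memory block 6; 81 MB remain.
Put P12 (47 MB) in memory block 6; 34 MB remain.
Put P13 (52 MB) in memory block 7; 76 MB remain.
Put P14 (42 MB) in memory block 7; 34 MB remain.
Put P15 (43 MB) in memory block 8; 85 MB remain.
Put P16 (45 MB) in memory block 8; 40 MB remain.
Put P17 (43 MB) in memory block 9; 85 MB remain.
Put P18 (50 MB) in memory block 9; 35 MB remain.

9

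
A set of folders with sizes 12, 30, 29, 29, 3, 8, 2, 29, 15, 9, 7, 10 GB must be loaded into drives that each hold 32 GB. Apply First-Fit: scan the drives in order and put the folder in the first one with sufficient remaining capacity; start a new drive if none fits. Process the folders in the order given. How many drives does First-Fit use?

drive 1: place 12 GB, 20 GB left
drive 2: place 30 GB, 2 GB left
drive 3: place 29 GB, 3 GB left
drive 4: place 29 GB, 3 GB left
drive 1: place 3 GB, 17 GB left
drive 1: place 8 GB, 9 GB left
drive 1: place 2 GB, 7 GB left
drive 5: place 29 GB, 3 GB left
drive 6: place 15 GB, 17 GB left
drive 6: place 9 GB, 8 GB left
drive 1: place 7 GB, 0 GB left
drive 7: place 10 GB, 22 GB left
Final drives: [12,3,8,2,7] [30] [29] [29] [29] [15,9] [10].

7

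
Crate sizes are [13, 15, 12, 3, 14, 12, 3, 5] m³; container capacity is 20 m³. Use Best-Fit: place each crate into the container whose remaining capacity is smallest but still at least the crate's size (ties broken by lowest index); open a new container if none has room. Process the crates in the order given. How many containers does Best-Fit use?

5

13 m³ → container 1 (remaining 7 m³)
15 m³ → container 2 (remaining 5 m³)
12 m³ → container 3 (remaining 8 m³)
3 m³ → container 2 (remaining 2 m³)
14 m³ → container 4 (remaining 6 m³)
12 m³ → container 5 (remaining 8 m³)
3 m³ → container 4 (remaining 3 m³)
5 m³ → container 1 (remaining 2 m³)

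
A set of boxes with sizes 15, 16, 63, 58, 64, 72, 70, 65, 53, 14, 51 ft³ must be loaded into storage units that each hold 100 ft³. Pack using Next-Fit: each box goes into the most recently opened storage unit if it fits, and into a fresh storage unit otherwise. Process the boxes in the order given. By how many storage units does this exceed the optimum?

0

Next-Fit: [15,16,63] [58] [64] [72] [70] [65] [53,14] [51] → 8 storage units.
8 boxes exceed 50 ft³ (half the capacity), and no two of those can share a storage unit, so at least 8 storage units are needed.
So 8 is already optimal.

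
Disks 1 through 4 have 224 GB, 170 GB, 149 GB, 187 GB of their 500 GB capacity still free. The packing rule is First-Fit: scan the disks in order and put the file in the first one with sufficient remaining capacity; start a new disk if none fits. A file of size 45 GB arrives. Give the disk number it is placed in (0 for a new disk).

Disks with room: disk 1 (224 GB), disk 2 (170 GB), disk 3 (149 GB), disk 4 (187 GB).
The first with room is disk 1.

1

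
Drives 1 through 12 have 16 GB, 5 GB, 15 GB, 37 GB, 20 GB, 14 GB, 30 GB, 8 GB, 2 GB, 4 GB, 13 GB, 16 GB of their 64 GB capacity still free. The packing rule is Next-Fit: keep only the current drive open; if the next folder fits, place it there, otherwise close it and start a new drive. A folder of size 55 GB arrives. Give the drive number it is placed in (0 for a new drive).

Next-Fit only looks at drive 12, which has 16 GB free.
55 GB does not fit, so a new drive is opened.

0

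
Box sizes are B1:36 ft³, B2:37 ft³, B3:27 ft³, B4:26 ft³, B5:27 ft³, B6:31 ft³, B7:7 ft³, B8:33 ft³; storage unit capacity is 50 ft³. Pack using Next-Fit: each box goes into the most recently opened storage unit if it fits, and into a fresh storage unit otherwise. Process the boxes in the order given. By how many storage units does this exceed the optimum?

0

Next-Fit: [36] [37] [27] [26] [27] [31,7] [33] → 7 storage units.
7 boxes exceed 25 ft³ (half the capacity), and no two of those can share a storage unit, so at least 7 storage units are needed.
So 7 is already optimal.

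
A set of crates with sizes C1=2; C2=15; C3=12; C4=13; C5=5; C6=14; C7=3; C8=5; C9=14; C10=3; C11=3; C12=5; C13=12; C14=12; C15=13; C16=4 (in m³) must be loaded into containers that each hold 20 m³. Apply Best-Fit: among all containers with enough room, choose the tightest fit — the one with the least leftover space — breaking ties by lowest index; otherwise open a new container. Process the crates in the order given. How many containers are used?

Put C1 (2 m³) in container 1; 18 m³ remain.
Put C2 (15 m³) in container 1; 3 m³ remain.
Put C3 (12 m³) in container 2; 8 m³ remain.
Put C4 (13 m³) in container 3; 7 m³ remain.
Put C5 (5 m³) in container 3; 2 m³ remain.
Put C6 (14 m³) in container 4; 6 m³ remain.
Put C7 (3 m³) in container 1; 0 m³ remain.
Put C8 (5 m³) in container 4; 1 m³ remain.
Put C9 (14 m³) in container 5; 6 m³ remain.
Put C10 (3 m³) in container 5; 3 m³ remain.
Put C11 (3 m³) in container 5; 0 m³ remain.
Put C12 (5 m³) in container 2; 3 m³ remain.
Put C13 (12 m³) in container 6; 8 m³ remain.
Put C14 (12 m³) in container 7; 8 m³ remain.
Put C15 (13 m³) in container 8; 7 m³ remain.
Put C16 (4 m³) in container 8; 3 m³ remain.

8 containers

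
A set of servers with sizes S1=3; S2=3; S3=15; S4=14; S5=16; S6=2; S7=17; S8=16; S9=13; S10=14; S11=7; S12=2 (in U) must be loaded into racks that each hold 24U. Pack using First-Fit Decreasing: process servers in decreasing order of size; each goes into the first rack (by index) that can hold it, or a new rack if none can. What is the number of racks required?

7

Sorted descending: 17, 16, 16, 15, 14, 14, 13, 7, 3, 3, 2, 2.
Put 17U in rack 1; 7U remain.
Put 16U in rack 2; 8U remain.
Put 16U in rack 3; 8U remain.
Put 15U in rack 4; 9U remain.
Put 14U in rack 5; 10U remain.
Put 14U in rack 6; 10U remain.
Put 13U in rack 7; 11U remain.
Put 7U in rack 1; 0U remain.
Put 3U in rack 2; 5U remain.
Put 3U in rack 2; 2U remain.
Put 2U in rack 2; 0U remain.
Put 2U in rack 3; 6U remain.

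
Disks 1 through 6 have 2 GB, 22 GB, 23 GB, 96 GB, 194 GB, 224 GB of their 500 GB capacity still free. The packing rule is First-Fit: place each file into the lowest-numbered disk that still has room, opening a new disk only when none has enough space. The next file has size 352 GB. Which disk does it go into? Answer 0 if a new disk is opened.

No disk has ≥ 352 GB free, so a new disk is opened.

0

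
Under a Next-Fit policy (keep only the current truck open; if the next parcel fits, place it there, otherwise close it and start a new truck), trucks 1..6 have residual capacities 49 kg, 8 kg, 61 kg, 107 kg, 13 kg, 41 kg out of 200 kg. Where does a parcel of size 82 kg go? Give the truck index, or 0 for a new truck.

Next-Fit only looks at truck 6, which has 41 kg free.
82 kg does not fit, so a new truck is opened.

0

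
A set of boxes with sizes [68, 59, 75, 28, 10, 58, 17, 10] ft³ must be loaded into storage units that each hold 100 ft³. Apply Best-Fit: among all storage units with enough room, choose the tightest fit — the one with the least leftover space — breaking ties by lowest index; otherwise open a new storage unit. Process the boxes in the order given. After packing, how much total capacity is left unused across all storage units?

68 ft³ → storage unit 1 (remaining 32 ft³)
59 ft³ → storage unit 2 (remaining 41 ft³)
75 ft³ → storage unit 3 (remaining 25 ft³)
28 ft³ → storage unit 1 (remaining 4 ft³)
10 ft³ → storage unit 3 (remaining 15 ft³)
58 ft³ → storage unit 4 (remaining 42 ft³)
17 ft³ → storage unit 2 (remaining 24 ft³)
10 ft³ → storage unit 3 (remaining 5 ft³)
4 storage units × 100 ft³ = 400 ft³; used 325 ft³; unused 75 ft³.

75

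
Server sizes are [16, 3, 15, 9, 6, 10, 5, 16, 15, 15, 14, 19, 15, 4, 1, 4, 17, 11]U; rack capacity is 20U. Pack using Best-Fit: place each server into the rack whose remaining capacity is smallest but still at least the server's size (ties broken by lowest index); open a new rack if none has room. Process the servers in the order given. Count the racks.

12

rack 1: place 16U, 4U left
rack 1: place 3U, 1U left
rack 2: place 15U, 5U left
rack 3: place 9U, 11U left
rack 3: place 6U, 5U left
rack 4: place 10U, 10U left
rack 2: place 5U, 0U left
rack 5: place 16U, 4U left
rack 6: place 15U, 5U left
rack 7: place 15U, 5U left
rack 8: place 14U, 6U left
rack 9: place 19U, 1U left
rack 10: place 15U, 5U left
rack 5: place 4U, 0U left
rack 1: place 1U, 0U left
rack 3: place 4U, 1U left
rack 11: place 17U, 3U left
rack 12: place 11U, 9U left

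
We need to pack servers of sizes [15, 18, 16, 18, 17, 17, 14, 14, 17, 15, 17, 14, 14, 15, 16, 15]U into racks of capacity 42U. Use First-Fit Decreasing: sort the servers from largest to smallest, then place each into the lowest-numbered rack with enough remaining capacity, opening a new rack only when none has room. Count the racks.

8

Sorted descending: 18, 18, 17, 17, 17, 17, 16, 16, 15, 15, 15, 15, 14, 14, 14, 14.
18U → rack 1 (remaining 24U)
18U → rack 1 (remaining 6U)
17U → rack 2 (remaining 25U)
17U → rack 2 (remaining 8U)
17U → rack 3 (remaining 25U)
17U → rack 3 (remaining 8U)
16U → rack 4 (remaining 26U)
16U → rack 4 (remaining 10U)
15U → rack 5 (remaining 27U)
15U → rack 5 (remaining 12U)
15U → rack 6 (remaining 27U)
15U → rack 6 (remaining 12U)
14U → rack 7 (remaining 28U)
14U → rack 7 (remaining 14U)
14U → rack 7 (remaining 0U)
14U → rack 8 (remaining 28U)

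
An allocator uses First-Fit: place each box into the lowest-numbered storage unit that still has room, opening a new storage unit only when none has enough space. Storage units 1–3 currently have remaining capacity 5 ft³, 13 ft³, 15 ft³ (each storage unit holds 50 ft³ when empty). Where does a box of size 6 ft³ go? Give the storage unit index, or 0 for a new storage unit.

Storage units with room: storage unit 2 (13 ft³), storage unit 3 (15 ft³).
The first with room is storage unit 2.

2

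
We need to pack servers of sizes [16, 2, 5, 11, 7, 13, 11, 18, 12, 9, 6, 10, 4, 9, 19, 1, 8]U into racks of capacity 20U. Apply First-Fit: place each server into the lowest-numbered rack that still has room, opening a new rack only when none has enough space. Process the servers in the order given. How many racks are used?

rack 1: place 16U, 4U left
rack 1: place 2U, 2U left
rack 2: place 5U, 15U left
rack 2: place 11U, 4U left
rack 3: place 7U, 13U left
rack 3: place 13U, 0U left
rack 4: place 11U, 9U left
rack 5: place 18U, 2U left
rack 6: place 12U, 8U left
rack 4: place 9U, 0U left
rack 6: place 6U, 2U left
rack 7: place 10U, 10U left
rack 2: place 4U, 0U left
rack 7: place 9U, 1U left
rack 8: place 19U, 1U left
rack 1: place 1U, 1U left
rack 9: place 8U, 12U left

9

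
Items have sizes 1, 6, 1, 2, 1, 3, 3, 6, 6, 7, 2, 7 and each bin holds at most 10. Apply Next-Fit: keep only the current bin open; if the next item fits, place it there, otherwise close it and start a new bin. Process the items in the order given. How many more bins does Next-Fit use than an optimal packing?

1

Next-Fit: [1,6,1,2] [1,3,3] [6] [6] [7,2] [7] → 6 bins.
Total size 45; any packing needs at least ⌈45/10⌉ = 5 bins.
An optimal packing achieves that bound: [7,3] [7,3] [6,2,2] [6,1,1,1] [6] → 5 bins.
Excess: 6 − 5 = 1.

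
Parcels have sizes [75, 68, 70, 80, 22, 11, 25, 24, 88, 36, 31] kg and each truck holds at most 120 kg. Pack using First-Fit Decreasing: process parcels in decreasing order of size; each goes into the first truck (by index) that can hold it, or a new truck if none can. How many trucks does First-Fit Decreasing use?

Sorted descending: 88, 80, 75, 70, 68, 36, 31, 25, 24, 22, 11.
88 kg → truck 1 (remaining 32 kg)
80 kg → truck 2 (remaining 40 kg)
75 kg → truck 3 (remaining 45 kg)
70 kg → truck 4 (remaining 50 kg)
68 kg → truck 5 (remaining 52 kg)
36 kg → truck 2 (remaining 4 kg)
31 kg → truck 1 (remaining 1 kg)
25 kg → truck 3 (remaining 20 kg)
24 kg → truck 4 (remaining 26 kg)
22 kg → truck 4 (remaining 4 kg)
11 kg → truck 3 (remaining 9 kg)
Final trucks: [88,31] [80,36] [75,25,11] [70,24,22] [68].

5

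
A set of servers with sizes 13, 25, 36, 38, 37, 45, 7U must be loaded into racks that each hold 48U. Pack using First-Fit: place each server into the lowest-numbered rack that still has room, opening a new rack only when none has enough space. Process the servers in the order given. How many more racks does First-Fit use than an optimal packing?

First-Fit: [13,25,7] [36] [38] [37] [45] → 5 racks.
Total size 201U; any packing needs at least ⌈201/48⌉ = 5 racks.
So 5 is already optimal.

0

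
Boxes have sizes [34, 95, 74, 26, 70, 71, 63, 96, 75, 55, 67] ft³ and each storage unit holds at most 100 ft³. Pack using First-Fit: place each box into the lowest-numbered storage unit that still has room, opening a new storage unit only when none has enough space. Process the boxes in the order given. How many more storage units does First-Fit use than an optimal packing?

1

First-Fit: [34,26] [95] [74] [70] [71] [63] [96] [75] [55] [67] → 10 storage units.
9 boxes exceed 50 ft³ (half the capacity), and no two of those can share a storage unit, so at least 9 storage units are needed.
An optimal packing achieves that bound: [96] [95] [75] [74,26] [71] [70] [67] [63,34] [55] → 9 storage units.
Excess: 10 − 9 = 1.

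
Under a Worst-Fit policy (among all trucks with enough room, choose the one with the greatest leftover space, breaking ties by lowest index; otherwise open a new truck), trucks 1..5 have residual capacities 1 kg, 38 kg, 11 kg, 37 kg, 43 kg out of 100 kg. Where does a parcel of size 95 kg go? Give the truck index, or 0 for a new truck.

0

No truck has ≥ 95 kg free, so a new truck is opened.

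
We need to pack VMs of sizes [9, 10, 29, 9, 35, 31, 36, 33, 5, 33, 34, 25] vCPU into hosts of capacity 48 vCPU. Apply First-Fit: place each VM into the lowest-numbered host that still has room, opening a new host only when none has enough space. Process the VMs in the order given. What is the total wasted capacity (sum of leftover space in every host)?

95

host 1: place 9 vCPU, 39 vCPU left
host 1: place 10 vCPU, 29 vCPU left
host 1: place 29 vCPU, 0 vCPU left
host 2: place 9 vCPU, 39 vCPU left
host 2: place 35 vCPU, 4 vCPU left
host 3: place 31 vCPU, 17 vCPU left
host 4: place 36 vCPU, 12 vCPU left
host 5: place 33 vCPU, 15 vCPU left
host 3: place 5 vCPU, 12 vCPU left
host 6: place 33 vCPU, 15 vCPU left
host 7: place 34 vCPU, 14 vCPU left
host 8: place 25 vCPU, 23 vCPU left
8 hosts × 48 vCPU = 384 vCPU; used 289 vCPU; unused 95 vCPU.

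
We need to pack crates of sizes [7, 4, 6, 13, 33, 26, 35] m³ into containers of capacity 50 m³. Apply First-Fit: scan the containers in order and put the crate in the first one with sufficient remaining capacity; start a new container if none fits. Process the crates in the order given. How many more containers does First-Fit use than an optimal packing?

First-Fit: [7,4,6,13] [33] [26] [35] → 4 containers.
Total size 124 m³; any packing needs at least ⌈124/50⌉ = 3 containers.
An optimal packing achieves that bound: [35,13] [33,7,6,4] [26] → 3 containers.
Excess: 4 − 3 = 1.

1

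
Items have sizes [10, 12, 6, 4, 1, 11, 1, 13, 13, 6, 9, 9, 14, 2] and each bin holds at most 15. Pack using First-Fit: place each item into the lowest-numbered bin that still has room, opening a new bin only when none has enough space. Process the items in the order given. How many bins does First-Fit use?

9

bin 1: place 10, 5 left
bin 2: place 12, 3 left
bin 3: place 6, 9 left
bin 1: place 4, 1 left
bin 1: place 1, 0 left
bin 4: place 11, 4 left
bin 2: place 1, 2 left
bin 5: place 13, 2 left
bin 6: place 13, 2 left
bin 3: place 6, 3 left
bin 7: place 9, 6 left
bin 8: place 9, 6 left
bin 9: place 14, 1 left
bin 2: place 2, 0 left
Final bins: [10,4,1] [12,1,2] [6,6] [11] [13] [13] [9] [9] [14].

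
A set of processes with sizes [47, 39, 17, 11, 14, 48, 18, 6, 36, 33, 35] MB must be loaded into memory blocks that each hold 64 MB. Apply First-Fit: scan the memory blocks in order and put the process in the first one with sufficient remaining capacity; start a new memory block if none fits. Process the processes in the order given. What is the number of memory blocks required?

6 memory blocks

Put 47 MB in memory block 1; 17 MB remain.
Put 39 MB in memory block 2; 25 MB remain.
Put 17 MB in memory block 1; 0 MB remain.
Put 11 MB in memory block 2; 14 MB remain.
Put 14 MB in memory block 2; 0 MB remain.
Put 48 MB in memory block 3; 16 MB remain.
Put 18 MB in memory block 4; 46 MB remain.
Put 6 MB in memory block 3; 10 MB remain.
Put 36 MB in memory block 4; 10 MB remain.
Put 33 MB in memory block 5; 31 MB remain.
Put 35 MB in memory block 6; 29 MB remain.
Final memory blocks: [47,17] [39,11,14] [48,6] [18,36] [33] [35].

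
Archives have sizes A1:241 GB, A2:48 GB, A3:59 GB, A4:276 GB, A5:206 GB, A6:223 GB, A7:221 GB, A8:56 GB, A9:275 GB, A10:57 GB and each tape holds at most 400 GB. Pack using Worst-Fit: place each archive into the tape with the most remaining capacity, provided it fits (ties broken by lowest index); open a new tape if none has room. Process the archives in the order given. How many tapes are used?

tape 1: place A1 (241 GB), 159 GB left
tape 1: place A2 (48 GB), 111 GB left
tape 1: place A3 (59 GB), 52 GB left
tape 2: place A4 (276 GB), 124 GB left
tape 3: place A5 (206 GB), 194 GB left
tape 4: place A6 (223 GB), 177 GB left
tape 5: place A7 (221 GB), 179 GB left
tape 3: place A8 (56 GB), 138 GB left
tape 6: place A9 (275 GB), 125 GB left
tape 5: place A10 (57 GB), 122 GB left
Final tapes: [241,48,59] [276] [206,56] [223] [221,57] [275].

6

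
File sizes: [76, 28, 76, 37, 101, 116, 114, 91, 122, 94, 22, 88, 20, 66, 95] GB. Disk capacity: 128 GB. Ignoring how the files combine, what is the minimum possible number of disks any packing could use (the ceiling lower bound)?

Total size = 76 + 28 + 76 + 37 + 101 + 116 + 114 + 91 + 122 + 94 + 22 + 88 + 20 + 66 + 95 = 1146 GB.
⌈1146 / 128⌉ = 9.

9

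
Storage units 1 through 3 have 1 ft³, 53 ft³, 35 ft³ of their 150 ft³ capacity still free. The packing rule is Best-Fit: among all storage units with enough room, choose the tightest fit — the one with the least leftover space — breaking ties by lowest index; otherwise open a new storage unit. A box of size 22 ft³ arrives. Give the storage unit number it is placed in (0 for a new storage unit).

3

Storage units with room: storage unit 2 (53 ft³), storage unit 3 (35 ft³).
Tightest fit is storage unit 3 with 35 ft³ free.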